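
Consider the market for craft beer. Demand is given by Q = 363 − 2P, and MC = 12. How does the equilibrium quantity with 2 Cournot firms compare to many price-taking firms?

Cournot: Q = 226; Competition: Q = 339

Inverting demand: P = 181.5 − 0.5Q.
Cournot with 2 identical firms: the symmetric best-response condition is 181.5 − 1.5q = 12. Each firm produces q = 113, total output Q = 226, price P = 68.5.
Competitive firms price at marginal cost: P = 12, giving Q = 339.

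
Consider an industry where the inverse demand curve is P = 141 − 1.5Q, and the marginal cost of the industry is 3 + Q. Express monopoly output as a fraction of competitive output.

A monopolist chooses Q where MR = MC. MR = 141 − 3Q; setting this equal to 3 + Q gives Q = 34.5 and P = 89.25.
Competitive equilibrium sets price equal to marginal cost: 141 − 1.5Q = 3 + Q, so Q = 55.2 and P = 58.2.
Ratio Q_m/Q_c = 34.5/55.2 = 0.625.

Q_m/Q_c = 0.625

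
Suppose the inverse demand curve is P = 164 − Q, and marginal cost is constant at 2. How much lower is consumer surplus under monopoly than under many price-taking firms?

CS falls by 9841.5

Under competition P = MC = 2, so Q = (164 − 2)/1 = 162.
CS = ½·(164 − 2)·162 = 13122.
The monopolist equates marginal revenue to marginal cost: 164 − 2Q = 2, so Q = 81. From demand, P = 83.
CS = ½·(164 − 83)·81 = 3280.5.
Change in consumer surplus: 3280.5 − 13122 = −9841.5.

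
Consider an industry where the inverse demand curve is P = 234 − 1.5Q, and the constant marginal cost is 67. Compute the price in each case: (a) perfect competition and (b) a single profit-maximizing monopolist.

Under competition P = MC = 67, so Q = (234 − 67)/1.5 = 334/3.
The monopolist equates marginal revenue to marginal cost: 234 − 3Q = 67, so Q = 167/3. From demand, P = 150.5.

Competition: P = 67; Monopoly: P = 150.5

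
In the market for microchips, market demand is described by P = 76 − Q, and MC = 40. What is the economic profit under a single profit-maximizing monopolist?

Profit = 324

The monopolist equates marginal revenue to marginal cost: 76 − 2Q = 40, so Q = 18. From demand, P = 58.
Profit = (58 − 40)·18 = 324.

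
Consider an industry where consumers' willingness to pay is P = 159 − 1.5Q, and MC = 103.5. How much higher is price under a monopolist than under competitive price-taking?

Price rises by 27.75

Competitive firms price at marginal cost: P = 103.5, giving Q = 37.
Monopoly sets MR = MC: 159 − 3Q = 103.5 ⇒ Q = 18.5, P = 159 − 1.5·18.5 = 131.25.
Change in price: 131.25 − 103.5 = 27.75.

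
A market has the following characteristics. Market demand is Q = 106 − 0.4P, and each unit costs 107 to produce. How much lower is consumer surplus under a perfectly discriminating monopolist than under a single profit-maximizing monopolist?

Inverting demand: P = 265 − 2.5Q.
The monopolist equates marginal revenue to marginal cost: 265 − 5Q = 107, so Q = 31.6. From demand, P = 186.
CS = ½·(265 − 186)·31.6 = 1248.2.
A perfectly discriminating monopolist sells every unit with P(Q) ≥ MC(Q), so output equals the competitive quantity Q = 63.2. Each buyer pays their reservation price, so CS = 0 and the firm captures all surplus.
CS = 0.
Change in consumer surplus: 0 − 1248.2 = −1248.2.

Consumer surplus falls by 1248.2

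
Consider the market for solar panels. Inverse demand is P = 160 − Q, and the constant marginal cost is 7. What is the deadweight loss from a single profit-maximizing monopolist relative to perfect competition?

DWL = 2926.125

Perfect competition: P = MC = 7, so 160 − Q = 7 and Q = 153.
Monopoly sets MR = MC: 160 − 2Q = 7 ⇒ Q = 76.5, P = 160 − 76.5 = 83.5.
DWL is the triangle between Q = 76.5 and Q = 153: ½·(153 − 76.5)·(83.5 − 7) = 2926.125.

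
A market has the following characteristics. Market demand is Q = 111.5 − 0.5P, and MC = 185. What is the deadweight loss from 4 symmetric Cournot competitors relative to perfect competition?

Inverting demand: P = 223 − 2Q.
Perfect competition: P = MC = 185, so 223 − 2Q = 185 and Q = 19.
In a 4-firm Cournot equilibrium, symmetry and the first-order condition give q = (223 − 185)/(10) = 3.8. So Q = 15.2 and P = 192.6.
DWL is the triangle between Q = 15.2 and Q = 19: ½·(19 − 15.2)·(192.6 − 185) = 14.44.

DWL = 14.44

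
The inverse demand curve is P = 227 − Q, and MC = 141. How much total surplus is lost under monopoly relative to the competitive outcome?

Perfect competition: P = MC = 141, so 227 − Q = 141 and Q = 86.
A monopolist chooses Q where MR = MC. MR = 227 − 2Q; setting this equal to 141 gives Q = 43 and P = 184.
DWL is the triangle between Q = 43 and Q = 86: ½·(86 − 43)·(184 − 141) = 924.5.

DWL = 924.5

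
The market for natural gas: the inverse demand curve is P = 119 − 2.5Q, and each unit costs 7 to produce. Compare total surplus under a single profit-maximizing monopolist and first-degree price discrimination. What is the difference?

Total surplus rises by 627.2

The monopolist equates marginal revenue to marginal cost: 119 − 5Q = 7, so Q = 22.4. From demand, P = 63.
CS = ½·(119 − 63)·22.4 = 627.2; PS = (63 − 7)·22.4 = 1254.4; TS = 1881.6.
Under first-degree price discrimination the firm charges each unit its demand price and produces up to where P = MC, i.e. Q = 44.8. Consumer surplus is zero; producer surplus equals total surplus.
TS = 2508.8 (equal to competitive TS).
Change in total surplus: 2508.8 − 1881.6 = 627.2.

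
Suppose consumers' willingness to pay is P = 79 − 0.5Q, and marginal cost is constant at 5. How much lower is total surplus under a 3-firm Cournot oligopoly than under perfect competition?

TS falls by 342.25

Competitive firms price at marginal cost: P = 5, giving Q = 148.
CS = ½·(79 − 5)·148 = 5476; PS = (5 − 5)·148 = 0; TS = 5476.
With 3 symmetric Cournot firms, each firm's FOC gives 79 − 2q = 5, so q = 37, Q = 3·37 = 111, and P = 23.5.
CS = ½·(79 − 23.5)·111 = 3080.25; PS = (23.5 − 5)·111 = 2053.5; TS = 5133.75.
Change in total surplus: 5133.75 − 5476 = −342.25.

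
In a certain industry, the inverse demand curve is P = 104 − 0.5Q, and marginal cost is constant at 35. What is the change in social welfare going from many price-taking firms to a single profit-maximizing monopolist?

TS falls by 1190.25

Under competition P = MC = 35, so Q = (104 − 35)/0.5 = 138.
CS = ½·(104 − 35)·138 = 4761; PS = (35 − 35)·138 = 0; TS = 4761.
A monopolist chooses Q where MR = MC. MR = 104 − Q; setting this equal to 35 gives Q = 69 and P = 69.5.
CS = ½·(104 − 69.5)·69 = 1190.25; PS = (69.5 − 35)·69 = 2380.5; TS = 3570.75.
Change in social welfare: 3570.75 − 4761 = −1190.25.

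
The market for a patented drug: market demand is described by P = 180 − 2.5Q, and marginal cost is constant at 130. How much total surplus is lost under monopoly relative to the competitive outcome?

Competitive firms price at marginal cost: P = 130, giving Q = 20.
Monopoly sets MR = MC: 180 − 5Q = 130 ⇒ Q = 10, P = 180 − 2.5·10 = 155.
DWL is the triangle between Q = 10 and Q = 20: ½·(20 − 10)·(155 − 130) = 125.

DWL = 125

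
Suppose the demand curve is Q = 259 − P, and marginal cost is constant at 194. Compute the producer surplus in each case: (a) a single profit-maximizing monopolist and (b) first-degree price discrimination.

Monopoly: PS = 1056.25; Perfect PD: PS = 2112.5

Inverting demand: P = 259 − Q.
The monopolist equates marginal revenue to marginal cost: 259 − 2Q = 194, so Q = 32.5. From demand, P = 226.5.
PS = (226.5 − 194)·32.5 = 1056.25.
A perfectly discriminating monopolist sells every unit with P(Q) ≥ MC(Q), so output equals the competitive quantity Q = 65. Each buyer pays their reservation price, so CS = 0 and the firm captures all surplus.
PS = ½·(259 − 194)·65 = 2112.5.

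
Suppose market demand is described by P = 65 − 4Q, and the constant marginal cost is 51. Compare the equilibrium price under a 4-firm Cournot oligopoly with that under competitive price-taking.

With 4 symmetric Cournot firms, each firm's FOC gives 65 − 20q = 51, so q = 0.7, Q = 4·0.7 = 2.8, and P = 53.8.
Under competition P = MC = 51, so Q = (65 − 51)/4 = 3.5.

Cournot: P = 53.8; Competition: P = 51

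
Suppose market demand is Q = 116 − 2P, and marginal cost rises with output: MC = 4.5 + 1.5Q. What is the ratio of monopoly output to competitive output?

Q_m/Q_c = 0.8

Inverting demand: P = 58 − 0.5Q.
Monopoly sets MR = MC: 58 − Q = 4.5 + 1.5Q ⇒ Q = 21.4, P = 58 − 0.5·21.4 = 47.3.
Under competition P = MC: 58 − 0.5Q = 4.5 + 1.5Q ⇒ Q = 26.75, P = 44.625.
Ratio Q_m/Q_c = 21.4/26.75 = 0.8.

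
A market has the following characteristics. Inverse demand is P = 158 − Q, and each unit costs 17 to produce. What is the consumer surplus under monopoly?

CS = 2485.125

Monopoly sets MR = MC: 158 − 2Q = 17 ⇒ Q = 70.5, P = 158 − 70.5 = 87.5.
CS = ½·(158 − 87.5)·70.5 = 2485.125.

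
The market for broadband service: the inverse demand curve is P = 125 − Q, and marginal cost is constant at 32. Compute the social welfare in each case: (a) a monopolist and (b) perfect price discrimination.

The monopolist equates marginal revenue to marginal cost: 125 − 2Q = 32, so Q = 46.5. From demand, P = 78.5.
CS = ½·(125 − 78.5)·46.5 = 1081.125; PS = (78.5 − 32)·46.5 = 2162.25; TS = 3243.375.
With perfect price discrimination, output is the efficient level Q = 93 (where demand meets MC), but every buyer pays their willingness to pay: CS = 0 and PS = total surplus.
TS = 4324.5 (equal to competitive TS).

Monopoly: TS = 3243.375; Perfect PD: TS = 4324.5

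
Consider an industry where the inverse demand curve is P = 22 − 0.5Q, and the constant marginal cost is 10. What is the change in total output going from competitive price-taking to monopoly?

Total output falls by 12

Competitive firms price at marginal cost: P = 10, giving Q = 24.
A monopolist chooses Q where MR = MC. MR = 22 − Q; setting this equal to 10 gives Q = 12 and P = 16.
Change in total output: 12 − 24 = −12.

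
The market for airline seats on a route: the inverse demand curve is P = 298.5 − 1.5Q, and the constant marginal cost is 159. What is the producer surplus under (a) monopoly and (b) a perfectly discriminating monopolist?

Monopoly: PS = 3243.375; Perfect PD: PS = 6486.75

Monopoly sets MR = MC: 298.5 − 3Q = 159 ⇒ Q = 46.5, P = 298.5 − 1.5·46.5 = 228.75.
PS = (228.75 − 159)·46.5 = 3243.375.
With perfect price discrimination, output is the efficient level Q = 93 (where demand meets MC), but every buyer pays their willingness to pay: CS = 0 and PS = total surplus.
PS = ½·(298.5 − 159)·93 = 6486.75.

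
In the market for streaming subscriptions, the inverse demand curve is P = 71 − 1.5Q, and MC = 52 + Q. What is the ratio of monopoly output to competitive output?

Monopoly sets MR = MC: 71 − 3Q = 52 + Q ⇒ Q = 4.75, P = 71 − 1.5·4.75 = 63.875.
Under competition P = MC: 71 − 1.5Q = 52 + Q ⇒ Q = 7.6, P = 59.6.
Ratio Q_m/Q_c = 4.75/7.6 = 0.625.

Q_m/Q_c = 0.625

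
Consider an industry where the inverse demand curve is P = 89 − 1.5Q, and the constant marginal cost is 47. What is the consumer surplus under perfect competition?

Competitive firms price at marginal cost: P = 47, giving Q = 28.
CS = ½·(89 − 47)·28 = 588.

CS = 588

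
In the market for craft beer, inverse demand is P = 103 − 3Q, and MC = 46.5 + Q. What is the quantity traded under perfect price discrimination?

Q = 14.125

Under first-degree price discrimination the firm charges each unit its demand price and produces up to where P = MC, i.e. Q = 14.125. Consumer surplus is zero; producer surplus equals total surplus.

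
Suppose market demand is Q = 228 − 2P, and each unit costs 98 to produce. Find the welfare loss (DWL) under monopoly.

Inverting demand: P = 114 − 0.5Q.
Under competition P = MC = 98, so Q = (114 − 98)/0.5 = 32.
A monopolist chooses Q where MR = MC. MR = 114 − Q; setting this equal to 98 gives Q = 16 and P = 106.
DWL is the triangle between Q = 16 and Q = 32: ½·(32 − 16)·(106 − 98) = 64.

DWL = 64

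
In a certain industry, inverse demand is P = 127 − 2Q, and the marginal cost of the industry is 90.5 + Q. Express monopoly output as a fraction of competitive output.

A monopolist chooses Q where MR = MC. MR = 127 − 4Q; setting this equal to 90.5 + Q gives Q = 7.3 and P = 112.4.
Under competition P = MC: 127 − 2Q = 90.5 + Q ⇒ Q = 73/6, P = 308/3.
Ratio Q_m/Q_c = 7.3/(73/6) = 0.6.

Q_m/Q_c = 0.6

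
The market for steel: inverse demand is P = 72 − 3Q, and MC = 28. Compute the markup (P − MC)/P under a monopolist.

Monopoly sets MR = MC: 72 − 6Q = 28 ⇒ Q = 22/3, P = 72 − 3·22/3 = 50.
Lerner index = (P − MC)/P = (50 − 28)/50 = 0.44.

Lerner index = 0.44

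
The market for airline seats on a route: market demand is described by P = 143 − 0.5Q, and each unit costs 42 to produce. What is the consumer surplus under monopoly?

CS = 2550.25

Monopoly sets MR = MC: 143 − Q = 42 ⇒ Q = 101, P = 143 − 0.5·101 = 92.5.
CS = ½·(143 − 92.5)·101 = 2550.25.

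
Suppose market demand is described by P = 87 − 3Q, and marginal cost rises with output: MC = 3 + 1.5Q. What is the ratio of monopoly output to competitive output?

A monopolist chooses Q where MR = MC. MR = 87 − 6Q; setting this equal to 3 + 1.5Q gives Q = 11.2 and P = 53.4.
Competitive equilibrium sets price equal to marginal cost: 87 − 3Q = 3 + 1.5Q, so Q = 56/3 and P = 31.
Ratio Q_m/Q_c = 11.2/(56/3) = 0.6.

Q_m/Q_c = 0.6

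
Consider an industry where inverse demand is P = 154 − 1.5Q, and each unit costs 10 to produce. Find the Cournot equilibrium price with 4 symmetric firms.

P = 38.8

With 4 symmetric Cournot firms, each firm's FOC gives 154 − 7.5q = 10, so q = 19.2, Q = 4·19.2 = 76.8, and P = 38.8.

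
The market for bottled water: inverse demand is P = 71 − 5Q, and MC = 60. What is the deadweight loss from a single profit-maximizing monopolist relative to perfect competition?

Competitive firms price at marginal cost: P = 60, giving Q = 2.2.
A monopolist chooses Q where MR = MC. MR = 71 − 10Q; setting this equal to 60 gives Q = 1.1 and P = 65.5.
DWL is the triangle between Q = 1.1 and Q = 2.2: ½·(2.2 − 1.1)·(65.5 − 60) = 3.025.

DWL = 3.025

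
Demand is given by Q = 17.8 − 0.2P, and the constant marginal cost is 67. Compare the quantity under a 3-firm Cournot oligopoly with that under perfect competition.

Cournot: Q = 3.3; Competition: Q = 4.4

Inverting demand: P = 89 − 5Q.
With 3 symmetric Cournot firms, each firm's FOC gives 89 − 20q = 67, so q = 1.1, Q = 3·1.1 = 3.3, and P = 72.5.
Perfect competition: P = MC = 67, so 89 − 5Q = 67 and Q = 4.4.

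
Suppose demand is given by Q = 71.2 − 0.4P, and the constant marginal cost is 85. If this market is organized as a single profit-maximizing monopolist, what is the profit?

Profit = 864.9

Inverting demand: P = 178 − 2.5Q.
A monopolist chooses Q where MR = MC. MR = 178 − 5Q; setting this equal to 85 gives Q = 18.6 and P = 131.5.
Profit = (131.5 − 85)·18.6 = 864.9.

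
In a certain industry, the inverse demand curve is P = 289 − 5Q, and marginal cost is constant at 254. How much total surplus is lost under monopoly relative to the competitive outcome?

Competitive firms price at marginal cost: P = 254, giving Q = 7.
A monopolist chooses Q where MR = MC. MR = 289 − 10Q; setting this equal to 254 gives Q = 3.5 and P = 271.5.
DWL is the triangle between Q = 3.5 and Q = 7: ½·(7 − 3.5)·(271.5 − 254) = 30.625.

DWL = 30.625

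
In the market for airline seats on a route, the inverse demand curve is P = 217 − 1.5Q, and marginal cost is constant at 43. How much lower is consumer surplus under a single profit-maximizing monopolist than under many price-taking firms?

Consumer surplus falls by 7569

Perfect competition: P = MC = 43, so 217 − 1.5Q = 43 and Q = 116.
CS = ½·(217 − 43)·116 = 10092.
The monopolist equates marginal revenue to marginal cost: 217 − 3Q = 43, so Q = 58. From demand, P = 130.
CS = ½·(217 − 130)·58 = 2523.
Change in consumer surplus: 2523 − 10092 = −7569.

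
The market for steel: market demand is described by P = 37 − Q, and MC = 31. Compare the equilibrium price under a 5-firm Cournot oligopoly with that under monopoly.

Cournot: P = 32; Monopoly: P = 34

Cournot with 5 identical firms: the symmetric best-response condition is 37 − 6q = 31. Each firm produces q = 1, total output Q = 5, price P = 32.
Monopoly sets MR = MC: 37 − 2Q = 31 ⇒ Q = 3, P = 37 − 3 = 34.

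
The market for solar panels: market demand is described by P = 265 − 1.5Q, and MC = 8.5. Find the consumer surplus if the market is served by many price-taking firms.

CS = 21930.75

Under competition P = MC = 8.5, so Q = (265 − 8.5)/1.5 = 171.
CS = ½·(265 − 8.5)·171 = 21930.75.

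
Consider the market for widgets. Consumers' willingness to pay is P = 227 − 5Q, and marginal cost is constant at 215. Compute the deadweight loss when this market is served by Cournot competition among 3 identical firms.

DWL = 0.9

Perfect competition: P = MC = 215, so 227 − 5Q = 215 and Q = 2.4.
With 3 symmetric Cournot firms, each firm's FOC gives 227 − 20q = 215, so q = 0.6, Q = 3·0.6 = 1.8, and P = 218.
DWL is the triangle between Q = 1.8 and Q = 2.4: ½·(2.4 − 1.8)·(218 − 215) = 0.9.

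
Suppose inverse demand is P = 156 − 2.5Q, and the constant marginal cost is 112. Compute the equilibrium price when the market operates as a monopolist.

Monopoly sets MR = MC: 156 − 5Q = 112 ⇒ Q = 8.8, P = 156 − 2.5·8.8 = 134.

P = 134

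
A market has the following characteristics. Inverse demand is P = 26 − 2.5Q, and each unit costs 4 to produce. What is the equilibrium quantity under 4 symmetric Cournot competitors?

Q = 7.04

With 4 symmetric Cournot firms, each firm's FOC gives 26 − 12.5q = 4, so q = 1.76, Q = 4·1.76 = 7.04, and P = 8.4.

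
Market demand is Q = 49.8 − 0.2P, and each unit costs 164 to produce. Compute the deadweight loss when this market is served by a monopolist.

Inverting demand: P = 249 − 5Q.
Competitive firms price at marginal cost: P = 164, giving Q = 17.
Monopoly sets MR = MC: 249 − 10Q = 164 ⇒ Q = 8.5, P = 249 − 5·8.5 = 206.5.
DWL is the triangle between Q = 8.5 and Q = 17: ½·(17 − 8.5)·(206.5 − 164) = 180.625.

DWL = 180.625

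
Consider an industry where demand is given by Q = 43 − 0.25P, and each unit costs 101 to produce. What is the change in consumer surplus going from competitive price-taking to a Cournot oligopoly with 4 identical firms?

Consumer surplus falls by 226.845

Inverting demand: P = 172 − 4Q.
Competitive firms price at marginal cost: P = 101, giving Q = 17.75.
CS = ½·(172 − 101)·17.75 = 630.125.
In a 4-firm Cournot equilibrium, symmetry and the first-order condition give q = (172 − 101)/(20) = 3.55. So Q = 14.2 and P = 115.2.
CS = ½·(172 − 115.2)·14.2 = 403.28.
Change in consumer surplus: 403.28 − 630.125 = −226.845.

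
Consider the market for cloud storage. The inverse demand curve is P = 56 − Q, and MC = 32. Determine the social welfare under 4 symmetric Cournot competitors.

TS = 276.48

With 4 symmetric Cournot firms, each firm's FOC gives 56 − 5q = 32, so q = 4.8, Q = 4·4.8 = 19.2, and P = 36.8.
CS = ½·(56 − 36.8)·19.2 = 184.32; PS = (36.8 − 32)·19.2 = 92.16; TS = 276.48.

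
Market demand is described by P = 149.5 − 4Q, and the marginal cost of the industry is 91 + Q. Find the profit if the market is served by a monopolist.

Monopoly sets MR = MC: 149.5 − 8Q = 91 + Q ⇒ Q = 6.5, P = 149.5 − 4·6.5 = 123.5.
Profit = 123.5·6.5 − (91·6.5 + ½·1·6.5²) = 190.125.

Profit = 190.125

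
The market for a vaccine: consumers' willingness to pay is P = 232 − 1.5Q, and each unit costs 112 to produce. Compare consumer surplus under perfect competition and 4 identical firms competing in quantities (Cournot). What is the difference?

CS falls by 1728

Competitive firms price at marginal cost: P = 112, giving Q = 80.
CS = ½·(232 − 112)·80 = 4800.
In a 4-firm Cournot equilibrium, symmetry and the first-order condition give q = (232 − 112)/(7.5) = 16. So Q = 64 and P = 136.
CS = ½·(232 − 136)·64 = 3072.
Change in consumer surplus: 3072 − 4800 = −1728.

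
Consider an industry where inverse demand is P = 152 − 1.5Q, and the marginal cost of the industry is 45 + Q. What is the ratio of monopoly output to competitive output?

Q_m/Q_c = 0.625

The monopolist equates marginal revenue to marginal cost: 152 − 3Q = 45 + Q, so Q = 26.75. From demand, P = 111.875.
Competitive equilibrium sets price equal to marginal cost: 152 − 1.5Q = 45 + Q, so Q = 42.8 and P = 87.8.
Ratio Q_m/Q_c = 26.75/42.8 = 0.625.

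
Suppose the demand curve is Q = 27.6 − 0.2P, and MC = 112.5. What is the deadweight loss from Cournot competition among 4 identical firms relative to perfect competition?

DWL = 2.601

Inverting demand: P = 138 − 5Q.
Competitive firms price at marginal cost: P = 112.5, giving Q = 5.1.
In a 4-firm Cournot equilibrium, symmetry and the first-order condition give q = (138 − 112.5)/(25) = 1.02. So Q = 4.08 and P = 117.6.
DWL is the triangle between Q = 4.08 and Q = 5.1: ½·(5.1 − 4.08)·(117.6 − 112.5) = 2.601.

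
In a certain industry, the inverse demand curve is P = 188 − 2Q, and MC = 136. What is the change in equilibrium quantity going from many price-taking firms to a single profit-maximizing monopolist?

Perfect competition: P = MC = 136, so 188 − 2Q = 136 and Q = 26.
The monopolist equates marginal revenue to marginal cost: 188 − 4Q = 136, so Q = 13. From demand, P = 162.
Change in equilibrium quantity: 13 − 26 = −13.

Q falls by 13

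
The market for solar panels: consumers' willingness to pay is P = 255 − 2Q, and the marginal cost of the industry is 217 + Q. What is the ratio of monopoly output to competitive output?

Monopoly sets MR = MC: 255 − 4Q = 217 + Q ⇒ Q = 7.6, P = 255 − 2·7.6 = 239.8.
Under competition P = MC: 255 − 2Q = 217 + Q ⇒ Q = 38/3, P = 689/3.
Ratio Q_m/Q_c = 7.6/(38/3) = 0.6.

Q_m/Q_c = 0.6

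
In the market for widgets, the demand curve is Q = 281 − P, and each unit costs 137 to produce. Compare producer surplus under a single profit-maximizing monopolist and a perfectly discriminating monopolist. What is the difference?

PS rises by 5184

Inverting demand: P = 281 − Q.
Monopoly sets MR = MC: 281 − 2Q = 137 ⇒ Q = 72, P = 281 − 72 = 209.
PS = (209 − 137)·72 = 5184.
Under first-degree price discrimination the firm charges each unit its demand price and produces up to where P = MC, i.e. Q = 144. Consumer surplus is zero; producer surplus equals total surplus.
PS = ½·(281 − 137)·144 = 10368.
Change in producer surplus: 10368 − 5184 = 5184.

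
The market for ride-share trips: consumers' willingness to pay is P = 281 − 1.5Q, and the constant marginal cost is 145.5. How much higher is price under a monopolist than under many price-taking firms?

Price rises by 67.75

Under competition P = MC = 145.5, so Q = (281 − 145.5)/1.5 = 271/3.
The monopolist equates marginal revenue to marginal cost: 281 − 3Q = 145.5, so Q = 271/6. From demand, P = 213.25.
Change in price: 213.25 − 145.5 = 67.75.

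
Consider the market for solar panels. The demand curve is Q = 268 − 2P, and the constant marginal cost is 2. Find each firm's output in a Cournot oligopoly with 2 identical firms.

Inverting demand: P = 134 − 0.5Q.
With 2 symmetric Cournot firms, each firm's FOC gives 134 − 1.5q = 2, so q = 88, Q = 2·88 = 176, and P = 46.

q_i = 88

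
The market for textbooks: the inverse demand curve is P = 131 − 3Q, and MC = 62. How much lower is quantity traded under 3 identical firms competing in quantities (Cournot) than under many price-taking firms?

Q falls by 5.75

Under competition P = MC = 62, so Q = (131 − 62)/3 = 23.
With 3 symmetric Cournot firms, each firm's FOC gives 131 − 12q = 62, so q = 5.75, Q = 3·5.75 = 17.25, and P = 79.25.
Change in quantity traded: 17.25 − 23 = −5.75.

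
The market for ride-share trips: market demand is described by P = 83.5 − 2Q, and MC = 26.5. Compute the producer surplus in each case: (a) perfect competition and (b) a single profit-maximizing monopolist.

Competition: PS = 0; Monopoly: PS = 406.125

Under competition P = MC = 26.5, so Q = (83.5 − 26.5)/2 = 28.5.
PS = (26.5 − 26.5)·28.5 = 0.
Monopoly sets MR = MC: 83.5 − 4Q = 26.5 ⇒ Q = 14.25, P = 83.5 − 2·14.25 = 55.
PS = (55 − 26.5)·14.25 = 406.125.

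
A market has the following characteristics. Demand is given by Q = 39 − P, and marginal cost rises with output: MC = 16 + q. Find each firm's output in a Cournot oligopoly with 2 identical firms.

q_i = 5.75

Inverting demand: P = 39 − Q.
Cournot with 2 identical firms: the symmetric best-response condition is 39 − 3q = 16 + q. Each firm produces q = 5.75, total output Q = 11.5, price P = 27.5.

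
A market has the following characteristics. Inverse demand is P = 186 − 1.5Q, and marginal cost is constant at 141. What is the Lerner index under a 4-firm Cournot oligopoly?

Lerner index = 0.06

In a 4-firm Cournot equilibrium, symmetry and the first-order condition give q = (186 − 141)/(7.5) = 6. So Q = 24 and P = 150.
Lerner index = (P − MC)/P = (150 − 141)/150 = 0.06.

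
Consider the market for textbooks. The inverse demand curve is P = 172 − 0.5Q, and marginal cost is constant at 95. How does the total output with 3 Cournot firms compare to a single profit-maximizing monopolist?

Cournot with 3 identical firms: the symmetric best-response condition is 172 − 2q = 95. Each firm produces q = 38.5, total output Q = 115.5, price P = 114.25.
The monopolist equates marginal revenue to marginal cost: 172 − Q = 95, so Q = 77. From demand, P = 133.5.

Cournot: Q = 115.5; Monopoly: Q = 77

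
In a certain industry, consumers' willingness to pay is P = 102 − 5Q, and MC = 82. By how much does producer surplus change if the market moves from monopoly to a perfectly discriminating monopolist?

The monopolist equates marginal revenue to marginal cost: 102 − 10Q = 82, so Q = 2. From demand, P = 92.
PS = (92 − 82)·2 = 20.
Under first-degree price discrimination the firm charges each unit its demand price and produces up to where P = MC, i.e. Q = 4. Consumer surplus is zero; producer surplus equals total surplus.
PS = ½·(102 − 82)·4 = 40.
Change in producer surplus: 40 − 20 = 20.

PS rises by 20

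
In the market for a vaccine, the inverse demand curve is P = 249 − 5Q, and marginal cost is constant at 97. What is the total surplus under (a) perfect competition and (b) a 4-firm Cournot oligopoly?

Perfect competition: P = MC = 97, so 249 − 5Q = 97 and Q = 30.4.
CS = ½·(249 − 97)·30.4 = 2310.4; PS = (97 − 97)·30.4 = 0; TS = 2310.4.
Cournot with 4 identical firms: the symmetric best-response condition is 249 − 25q = 97. Each firm produces q = 6.08, total output Q = 24.32, price P = 127.4.
CS = ½·(249 − 127.4)·24.32 = 1478.656; PS = (127.4 − 97)·24.32 = 739.328; TS = 2217.984.

Competition: TS = 2310.4; Cournot: TS = 2217.984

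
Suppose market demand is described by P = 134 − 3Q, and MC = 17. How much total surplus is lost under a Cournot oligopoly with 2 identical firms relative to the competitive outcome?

DWL = 253.5

Competitive firms price at marginal cost: P = 17, giving Q = 39.
Cournot with 2 identical firms: the symmetric best-response condition is 134 − 9q = 17. Each firm produces q = 13, total output Q = 26, price P = 56.
DWL is the triangle between Q = 26 and Q = 39: ½·(39 − 26)·(56 − 17) = 253.5.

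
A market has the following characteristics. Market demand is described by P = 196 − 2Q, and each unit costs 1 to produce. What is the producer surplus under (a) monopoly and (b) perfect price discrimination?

A monopolist chooses Q where MR = MC. MR = 196 − 4Q; setting this equal to 1 gives Q = 48.75 and P = 98.5.
PS = (98.5 − 1)·48.75 = 4753.125.
Under first-degree price discrimination the firm charges each unit its demand price and produces up to where P = MC, i.e. Q = 97.5. Consumer surplus is zero; producer surplus equals total surplus.
PS = ½·(196 − 1)·97.5 = 9506.25.

Monopoly: PS = 4753.125; Perfect PD: PS = 9506.25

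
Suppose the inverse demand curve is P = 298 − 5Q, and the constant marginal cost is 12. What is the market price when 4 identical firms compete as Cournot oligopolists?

In a 4-firm Cournot equilibrium, symmetry and the first-order condition give q = (298 − 12)/(25) = 11.44. So Q = 45.76 and P = 69.2.

P = 69.2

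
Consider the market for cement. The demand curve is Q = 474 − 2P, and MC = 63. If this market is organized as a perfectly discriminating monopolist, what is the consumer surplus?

CS = 0

Inverting demand: P = 237 − 0.5Q.
A perfectly discriminating monopolist sells every unit with P(Q) ≥ MC(Q), so output equals the competitive quantity Q = 348. Each buyer pays their reservation price, so CS = 0 and the firm captures all surplus.
CS = 0.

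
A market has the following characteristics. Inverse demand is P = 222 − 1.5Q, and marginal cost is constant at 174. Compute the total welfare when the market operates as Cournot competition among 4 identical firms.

Cournot with 4 identical firms: the symmetric best-response condition is 222 − 7.5q = 174. Each firm produces q = 6.4, total output Q = 25.6, price P = 183.6.
CS = ½·(222 − 183.6)·25.6 = 491.52; PS = (183.6 − 174)·25.6 = 245.76; TS = 737.28.

TS = 737.28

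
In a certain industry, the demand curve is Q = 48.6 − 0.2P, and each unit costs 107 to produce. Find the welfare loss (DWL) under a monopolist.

Inverting demand: P = 243 − 5Q.
Perfect competition: P = MC = 107, so 243 − 5Q = 107 and Q = 27.2.
The monopolist equates marginal revenue to marginal cost: 243 − 10Q = 107, so Q = 13.6. From demand, P = 175.
DWL is the triangle between Q = 13.6 and Q = 27.2: ½·(27.2 − 13.6)·(175 − 107) = 462.4.

DWL = 462.4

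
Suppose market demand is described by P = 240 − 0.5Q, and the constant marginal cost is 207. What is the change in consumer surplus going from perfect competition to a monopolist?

CS falls by 816.75

Perfect competition: P = MC = 207, so 240 − 0.5Q = 207 and Q = 66.
CS = ½·(240 − 207)·66 = 1089.
Monopoly sets MR = MC: 240 − Q = 207 ⇒ Q = 33, P = 240 − 0.5·33 = 223.5.
CS = ½·(240 − 223.5)·33 = 272.25.
Change in consumer surplus: 272.25 − 1089 = −816.75.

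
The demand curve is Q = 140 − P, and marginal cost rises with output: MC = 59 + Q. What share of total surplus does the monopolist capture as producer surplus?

PS/TS = 0.75

Inverting demand: P = 140 − Q.
Monopoly sets MR = MC: 140 − 2Q = 59 + Q ⇒ Q = 27, P = 140 − 27 = 113.
CS = ½·(140 − 113)·27 = 364.5.
PS = P·Q − VC(Q) = 113·27 − (59·27 + ½·1·27²) = 1093.5.
Share captured = PS/TS = 1093.5/1458 = 0.75.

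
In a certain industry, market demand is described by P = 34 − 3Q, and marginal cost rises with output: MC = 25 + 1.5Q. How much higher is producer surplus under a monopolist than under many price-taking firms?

Competitive equilibrium sets price equal to marginal cost: 34 − 3Q = 25 + 1.5Q, so Q = 2 and P = 28.
PS = P·Q − VC(Q) = 28·2 − (25·2 + ½·1.5·2²) = 3.
The monopolist equates marginal revenue to marginal cost: 34 − 6Q = 25 + 1.5Q, so Q = 1.2. From demand, P = 30.4.
PS = P·Q − VC(Q) = 30.4·1.2 − (25·1.2 + ½·1.5·1.2²) = 5.4.
Change in producer surplus: 5.4 − 3 = 2.4.

PS rises by 2.4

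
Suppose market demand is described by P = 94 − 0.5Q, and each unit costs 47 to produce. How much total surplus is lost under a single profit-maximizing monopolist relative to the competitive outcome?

Perfect competition: P = MC = 47, so 94 − 0.5Q = 47 and Q = 94.
The monopolist equates marginal revenue to marginal cost: 94 − Q = 47, so Q = 47. From demand, P = 70.5.
DWL is the triangle between Q = 47 and Q = 94: ½·(94 − 47)·(70.5 − 47) = 552.25.

DWL = 552.25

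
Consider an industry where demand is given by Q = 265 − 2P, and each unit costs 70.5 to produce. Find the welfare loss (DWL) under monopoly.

Inverting demand: P = 132.5 − 0.5Q.
Under competition P = MC = 70.5, so Q = (132.5 − 70.5)/0.5 = 124.
The monopolist equates marginal revenue to marginal cost: 132.5 − Q = 70.5, so Q = 62. From demand, P = 101.5.
DWL is the triangle between Q = 62 and Q = 124: ½·(124 − 62)·(101.5 − 70.5) = 961.

DWL = 961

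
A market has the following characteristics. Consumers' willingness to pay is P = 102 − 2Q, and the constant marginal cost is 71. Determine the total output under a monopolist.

Monopoly sets MR = MC: 102 − 4Q = 71 ⇒ Q = 7.75, P = 102 − 2·7.75 = 86.5.

Q = 7.75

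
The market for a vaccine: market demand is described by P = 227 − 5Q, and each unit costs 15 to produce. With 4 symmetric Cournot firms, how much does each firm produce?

q_i = 8.48

With 4 symmetric Cournot firms, each firm's FOC gives 227 − 25q = 15, so q = 8.48, Q = 4·8.48 = 33.92, and P = 57.4.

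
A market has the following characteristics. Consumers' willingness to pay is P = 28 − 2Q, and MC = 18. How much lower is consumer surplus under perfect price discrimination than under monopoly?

CS falls by 6.25

A monopolist chooses Q where MR = MC. MR = 28 − 4Q; setting this equal to 18 gives Q = 2.5 and P = 23.
CS = ½·(28 − 23)·2.5 = 6.25.
A perfectly discriminating monopolist sells every unit with P(Q) ≥ MC(Q), so output equals the competitive quantity Q = 5. Each buyer pays their reservation price, so CS = 0 and the firm captures all surplus.
CS = 0.
Change in consumer surplus: 0 − 6.25 = −6.25.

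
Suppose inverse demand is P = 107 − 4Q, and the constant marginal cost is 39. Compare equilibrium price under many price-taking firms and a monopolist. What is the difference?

Equilibrium price rises by 34

Under competition P = MC = 39, so Q = (107 − 39)/4 = 17.
The monopolist equates marginal revenue to marginal cost: 107 − 8Q = 39, so Q = 8.5. From demand, P = 73.
Change in equilibrium price: 73 − 39 = 34.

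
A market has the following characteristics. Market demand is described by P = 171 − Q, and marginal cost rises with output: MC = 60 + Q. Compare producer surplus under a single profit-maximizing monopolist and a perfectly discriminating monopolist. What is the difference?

PS rises by 1026.75

A monopolist chooses Q where MR = MC. MR = 171 − 2Q; setting this equal to 60 + Q gives Q = 37 and P = 134.
PS = P·Q − VC(Q) = 134·37 − (60·37 + ½·1·37²) = 2053.5.
With perfect price discrimination, output is the efficient level Q = 55.5 (where demand meets MC), but every buyer pays their willingness to pay: CS = 0 and PS = total surplus.
PS = ½·(171 − 60)·55.5 = 3080.25.
Change in producer surplus: 3080.25 − 2053.5 = 1026.75.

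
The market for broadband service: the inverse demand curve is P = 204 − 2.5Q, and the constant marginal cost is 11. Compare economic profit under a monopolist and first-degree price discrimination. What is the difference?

Economic profit rises by 3724.9

A monopolist chooses Q where MR = MC. MR = 204 − 5Q; setting this equal to 11 gives Q = 38.6 and P = 107.5.
Profit = (107.5 − 11)·38.6 = 3724.9.
With perfect price discrimination, output is the efficient level Q = 77.2 (where demand meets MC), but every buyer pays their willingness to pay: CS = 0 and PS = total surplus.
PS equals the full surplus area, 7449.8. Profit = 7449.8 = 7449.8.
Change in economic profit: 7449.8 − 3724.9 = 3724.9.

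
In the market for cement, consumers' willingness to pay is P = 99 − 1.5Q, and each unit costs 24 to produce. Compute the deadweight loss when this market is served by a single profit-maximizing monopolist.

DWL = 468.75

Competitive firms price at marginal cost: P = 24, giving Q = 50.
The monopolist equates marginal revenue to marginal cost: 99 − 3Q = 24, so Q = 25. From demand, P = 61.5.
DWL is the triangle between Q = 25 and Q = 50: ½·(50 − 25)·(61.5 − 24) = 468.75.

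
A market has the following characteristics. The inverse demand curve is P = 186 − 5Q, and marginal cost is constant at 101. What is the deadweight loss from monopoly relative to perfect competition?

Under competition P = MC = 101, so Q = (186 − 101)/5 = 17.
The monopolist equates marginal revenue to marginal cost: 186 − 10Q = 101, so Q = 8.5. From demand, P = 143.5.
DWL is the triangle between Q = 8.5 and Q = 17: ½·(17 − 8.5)·(143.5 − 101) = 180.625.

DWL = 180.625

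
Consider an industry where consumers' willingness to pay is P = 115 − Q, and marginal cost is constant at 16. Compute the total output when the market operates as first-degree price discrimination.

Q = 99

Under first-degree price discrimination the firm charges each unit its demand price and produces up to where P = MC, i.e. Q = 99. Consumer surplus is zero; producer surplus equals total surplus.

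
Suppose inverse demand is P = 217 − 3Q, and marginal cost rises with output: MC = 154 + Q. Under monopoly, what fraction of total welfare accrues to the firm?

PS/TS = 0.7

Monopoly sets MR = MC: 217 − 6Q = 154 + Q ⇒ Q = 9, P = 217 − 3·9 = 190.
CS = ½·(217 − 190)·9 = 121.5.
PS = P·Q − VC(Q) = 190·9 − (154·9 + ½·1·9²) = 283.5.
Share captured = PS/TS = 283.5/405 = 0.7.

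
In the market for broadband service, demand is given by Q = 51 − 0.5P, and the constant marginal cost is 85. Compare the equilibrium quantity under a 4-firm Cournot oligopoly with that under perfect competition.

Inverting demand: P = 102 − 2Q.
In a 4-firm Cournot equilibrium, symmetry and the first-order condition give q = (102 − 85)/(10) = 1.7. So Q = 6.8 and P = 88.4.
Competitive firms price at marginal cost: P = 85, giving Q = 8.5.

Cournot: Q = 6.8; Competition: Q = 8.5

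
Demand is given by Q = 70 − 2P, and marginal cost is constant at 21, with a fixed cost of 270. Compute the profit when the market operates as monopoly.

Inverting demand: P = 35 − 0.5Q.
Monopoly sets MR = MC: 35 − Q = 21 ⇒ Q = 14, P = 35 − 0.5·14 = 28.
Profit = (28 − 21)·14 − 270 = −172.

Profit = −172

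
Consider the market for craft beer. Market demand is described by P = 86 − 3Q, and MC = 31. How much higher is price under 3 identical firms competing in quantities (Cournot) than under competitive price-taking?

Under competition P = MC = 31, so Q = (86 − 31)/3 = 55/3.
In a 3-firm Cournot equilibrium, symmetry and the first-order condition give q = (86 − 31)/(12) = 55/12. So Q = 13.75 and P = 44.75.
Change in price: 44.75 − 31 = 13.75.

P rises by 13.75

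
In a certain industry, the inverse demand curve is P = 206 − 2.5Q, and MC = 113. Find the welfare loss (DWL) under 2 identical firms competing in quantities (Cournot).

DWL = 192.2

Under competition P = MC = 113, so Q = (206 − 113)/2.5 = 37.2.
In a 2-firm Cournot equilibrium, symmetry and the first-order condition give q = (206 − 113)/(7.5) = 12.4. So Q = 24.8 and P = 144.
DWL is the triangle between Q = 24.8 and Q = 37.2: ½·(37.2 − 24.8)·(144 − 113) = 192.2.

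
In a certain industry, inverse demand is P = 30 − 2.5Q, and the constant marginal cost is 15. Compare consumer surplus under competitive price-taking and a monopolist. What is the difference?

Consumer surplus falls by 33.75

Under competition P = MC = 15, so Q = (30 − 15)/2.5 = 6.
CS = ½·(30 − 15)·6 = 45.
A monopolist chooses Q where MR = MC. MR = 30 − 5Q; setting this equal to 15 gives Q = 3 and P = 22.5.
CS = ½·(30 − 22.5)·3 = 11.25.
Change in consumer surplus: 11.25 − 45 = −33.75.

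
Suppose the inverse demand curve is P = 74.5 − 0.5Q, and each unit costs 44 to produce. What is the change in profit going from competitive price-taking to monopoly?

Profit rises by 465.125

Competitive firms price at marginal cost: P = 44, giving Q = 61.
Profit = (44 − 44)·61 = 0.
The monopolist equates marginal revenue to marginal cost: 74.5 − Q = 44, so Q = 30.5. From demand, P = 59.25.
Profit = (59.25 − 44)·30.5 = 465.125.
Change in profit: 465.125 − 0 = 465.125.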